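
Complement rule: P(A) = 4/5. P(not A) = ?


P(A') = 1 - P(A) = 1 - 4/5 = 1/5

1/5


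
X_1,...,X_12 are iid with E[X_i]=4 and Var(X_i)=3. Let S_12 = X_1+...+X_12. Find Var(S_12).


By independence, Var(S_n) = n*Var(X_1) = 12*3 = 36

36


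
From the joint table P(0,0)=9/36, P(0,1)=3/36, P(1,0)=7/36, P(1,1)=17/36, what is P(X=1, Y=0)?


Read from table: P(X=1, Y=0) = 7/36

7/36


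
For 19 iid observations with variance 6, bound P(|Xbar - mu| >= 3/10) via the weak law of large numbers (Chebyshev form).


Var(Xbar) = Var(X)/n = 6/19
Chebyshev: P(|Xbar-mu| >= 3/10) <= Var(Xbar)/(3/10)^2 = (6/19)/(9/100) = 200/57
Bound exceeds 1, so trivial bound: 1

1


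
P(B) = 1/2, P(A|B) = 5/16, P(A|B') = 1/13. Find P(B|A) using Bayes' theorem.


P(A) = P(A|B)P(B) + P(A|B')P(B') = 5/16*1/2 + 1/13*1/2 = 81/416
P(B|A) = P(A|B)P(B)/P(A) = (5/32)/(81/416) = 65/81

65/81


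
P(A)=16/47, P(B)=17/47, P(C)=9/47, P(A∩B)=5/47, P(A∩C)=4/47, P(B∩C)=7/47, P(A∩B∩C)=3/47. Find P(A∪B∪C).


P(A∪B∪C) = P(A)+P(B)+P(C) - P(AB)-P(AC)-P(BC) + P(ABC)
= 16/47+17/47+9/47 - 5/47-4/47-7/47 + 3/47
= 29/47

29/47


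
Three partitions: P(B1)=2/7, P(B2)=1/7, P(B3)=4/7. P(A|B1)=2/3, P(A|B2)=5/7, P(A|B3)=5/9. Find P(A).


P(A) = P(A|B1)P(B1) + P(A|B2)P(B2) + P(A|B3)P(B3)
= 2/3*2/7 + 5/7*1/7 + 5/9*4/7
= 4/21 + 5/49 + 20/63 = 269/441

269/441


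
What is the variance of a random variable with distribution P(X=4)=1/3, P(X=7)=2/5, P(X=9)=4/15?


E[X] = 98/15, E[X^2] = 698/15
Var(X) = E[X^2] - (E[X])^2 = 698/15 - (98/15)^2 = 866/225

866/225


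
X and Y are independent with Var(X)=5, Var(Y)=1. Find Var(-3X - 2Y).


Independence => Cov(X,Y)=0
Var(-3X - 2Y) = (-3)^2*Var(X) + (-2)^2*Var(Y)
= 9*5 + 4*1 = 49

49


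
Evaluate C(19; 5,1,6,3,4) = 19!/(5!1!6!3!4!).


19! = 121645100408832000
Denominator: 5!=120 * 1!=1 * 6!=720 * 3!=6 * 4!=24
Coefficient = 121645100408832000 / 12441600 = 9777287520

9777287520


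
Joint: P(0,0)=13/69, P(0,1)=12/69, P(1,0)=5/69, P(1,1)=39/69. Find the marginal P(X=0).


P(X=0) = P(0,0)+P(0,1) = 13/69 + 12/69 = 25/69

25/69


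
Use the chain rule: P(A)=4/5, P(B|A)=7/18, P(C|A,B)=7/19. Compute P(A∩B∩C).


P(A∩B∩C) = P(A) * P(B|A) * P(C|A∩B)
= 4/5 * 7/18 * 7/19
= 14/45 * 7/19 = 98/855

98/855


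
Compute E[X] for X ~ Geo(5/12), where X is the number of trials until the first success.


For geometric (trials until first success), E[X] = 1/p = 1/(5/12) = 12/5

12/5


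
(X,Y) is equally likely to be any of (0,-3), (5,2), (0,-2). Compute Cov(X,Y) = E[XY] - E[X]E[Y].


E[X]=5/3, E[Y]=-1, E[XY]=10/3
Cov(X,Y) = E[XY] - E[X]E[Y] = 10/3 - 5/3*-1 = 5

5


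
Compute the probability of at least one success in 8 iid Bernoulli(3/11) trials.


P(at least one) = 1 - P(none)
P(none) = (1 - 3/11)^8 = (8/11)^8 = 16777216/214358881
P(at least one) = 1 - 16777216/214358881 = 197581665/214358881

197581665/214358881


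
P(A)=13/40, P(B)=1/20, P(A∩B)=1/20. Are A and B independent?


P(A)*P(B) = 13/40*1/20 = 13/800
P(A∩B) = 1/20 != 13/800, so not independent

No, A and B are not independent


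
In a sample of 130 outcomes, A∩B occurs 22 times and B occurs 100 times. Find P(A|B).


P(A|B) = P(A∩B)/P(B) = (22/130)/(100/130) = 22/100 = 11/50

11/50


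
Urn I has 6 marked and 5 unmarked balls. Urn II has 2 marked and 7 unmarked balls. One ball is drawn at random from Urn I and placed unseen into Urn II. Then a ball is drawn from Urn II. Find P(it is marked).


P(transfer marked) = 6/11; P(transfer unmarked) = 5/11
If marked transferred: Urn II has 3 marked of 10, so P(marked|marked moved) = 3/10
If unmarked transferred: Urn II has 2 marked of 10, so P(marked|unmarked moved) = 1/5
By total probability: P(marked) = 6/11*3/10 + 5/11*1/5 = 14/55

14/55


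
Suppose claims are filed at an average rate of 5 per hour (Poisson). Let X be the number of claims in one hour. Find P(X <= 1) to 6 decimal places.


P(X<=1) = e^(-5)*5^0/0! + e^(-5)*5^1/1!
≈ 0.0067379470 + 0.0336897350
= 0.0404276820
≈ 0.040428

0.040428


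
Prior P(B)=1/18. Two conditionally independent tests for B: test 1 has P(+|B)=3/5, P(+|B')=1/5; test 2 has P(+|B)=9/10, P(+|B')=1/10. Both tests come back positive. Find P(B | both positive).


After test 1: P(+) = 3/5*1/18 + 1/5*17/18 = 2/9
P(B|+) = (1/30)/(2/9) = 3/20
After test 2 (use post1 as new prior): P(+) = 9/10*3/20 + 1/10*17/20 = 11/50
P(B|+,+) = (27/200)/(11/50) = 27/44

27/44


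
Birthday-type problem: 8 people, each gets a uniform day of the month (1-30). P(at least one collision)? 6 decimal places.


P(all different) = prod((30-i)/30 for i=0..7) = 0.359686
P(at least one match) = 1 - 0.359686 = 0.640314

0.640314


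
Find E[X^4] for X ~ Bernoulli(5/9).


For Bernoulli: X in {0,1}
E[X^4] = 0^4*(1-5/9) + 1^4*5/9 = 5/9

5/9


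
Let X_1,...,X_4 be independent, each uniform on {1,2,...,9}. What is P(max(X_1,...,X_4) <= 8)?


P(max <= 8) = P(all X_i <= 8) = (P(X_1 <= 8))^4
= (8/9)^4 = 4096/6561

4096/6561


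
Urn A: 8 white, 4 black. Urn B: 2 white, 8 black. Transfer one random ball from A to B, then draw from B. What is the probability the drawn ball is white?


P(transfer white) = 8/12 = 2/3; P(transfer black) = 1/3
If white transferred: Urn II has 3 white of 11, so P(white|white moved) = 3/11
If black transferred: Urn II has 2 white of 11, so P(white|black moved) = 2/11
By total probability: P(white) = 2/3*3/11 + 1/3*2/11 = 8/33

8/33


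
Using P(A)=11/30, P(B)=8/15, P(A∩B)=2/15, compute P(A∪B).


P(A∪B) = P(A) + P(B) - P(A∩B)
= 11/30 + 8/15 - 2/15 = 23/30

23/30


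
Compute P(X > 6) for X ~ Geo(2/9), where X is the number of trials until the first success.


P(X > 6) = P(first 6 trials all fail) = (1-p)^6 = (7/9)^6 = 117649/531441

117649/531441


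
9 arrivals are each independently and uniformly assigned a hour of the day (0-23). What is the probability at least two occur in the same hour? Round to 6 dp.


P(all different) = prod((24-i)/24 for i=0..8) = 0.179599
P(at least one match) = 1 - 0.179599 = 0.820401

0.820401


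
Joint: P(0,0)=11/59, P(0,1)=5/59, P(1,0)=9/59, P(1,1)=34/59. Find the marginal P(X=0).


P(X=0) = P(0,0)+P(0,1) = 11/59 + 5/59 = 16/59

16/59


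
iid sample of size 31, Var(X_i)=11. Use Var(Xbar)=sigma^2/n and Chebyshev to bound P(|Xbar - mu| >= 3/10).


Var(Xbar) = Var(X)/n = 11/31
Chebyshev: P(|Xbar-mu| >= 3/10) <= Var(Xbar)/(3/10)^2 = (11/31)/(9/100) = 1100/279
Bound exceeds 1, so trivial bound: 1

1


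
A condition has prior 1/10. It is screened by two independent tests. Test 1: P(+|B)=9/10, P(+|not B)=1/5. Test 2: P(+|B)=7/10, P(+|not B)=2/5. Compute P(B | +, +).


After test 1: P(+) = 9/10*1/10 + 1/5*9/10 = 27/100
P(B|+) = (9/100)/(27/100) = 1/3
After test 2 (use post1 as new prior): P(+) = 7/10*1/3 + 2/5*2/3 = 1/2
P(B|+,+) = (7/30)/(1/2) = 7/15

7/15


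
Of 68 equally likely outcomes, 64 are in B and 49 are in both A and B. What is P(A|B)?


P(A|B) = P(A∩B)/P(B) = (49/68)/(64/68) = 49/64

49/64


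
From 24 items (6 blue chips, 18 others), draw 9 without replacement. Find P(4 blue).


P(X=4) = C(6,4)*C(18,5) / C(24,9)
= 15*8568 / 1307504
= 128520/1307504 = 945/9614

945/9614


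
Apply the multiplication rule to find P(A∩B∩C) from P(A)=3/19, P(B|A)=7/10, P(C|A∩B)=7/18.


P(A∩B∩C) = P(A) * P(B|A) * P(C|A∩B)
= 3/19 * 7/10 * 7/18
= 21/190 * 7/18 = 49/1140

49/1140


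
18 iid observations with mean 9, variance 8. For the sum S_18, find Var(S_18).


By independence, Var(S_n) = n*Var(X_1) = 18*8 = 144

144


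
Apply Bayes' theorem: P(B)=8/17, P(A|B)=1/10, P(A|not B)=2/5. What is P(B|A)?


P(A) = P(A|B)P(B) + P(A|B')P(B') = 1/10*8/17 + 2/5*9/17 = 22/85
P(B|A) = P(A|B)P(B)/P(A) = (4/85)/(22/85) = 2/11

2/11


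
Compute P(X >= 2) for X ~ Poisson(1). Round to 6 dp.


P(X>=2) = 1 - P(X<=1) = 1 - (e^(-1)*1^0/0! + e^(-1)*1^1/1!)
≈ 1 - (0.3678794412 + 0.3678794412)
= 1 - 0.7357588824 = 0.2642411176
≈ 0.264241

0.264241


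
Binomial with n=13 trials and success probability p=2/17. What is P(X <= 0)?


P(X<=0) = P(X=0)
= 1946195068359375/9904578032905937
= 1946195068359375/9904578032905937

1946195068359375/9904578032905937


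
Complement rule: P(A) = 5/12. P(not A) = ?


P(A') = 1 - P(A) = 1 - 5/12 = 7/12

7/12


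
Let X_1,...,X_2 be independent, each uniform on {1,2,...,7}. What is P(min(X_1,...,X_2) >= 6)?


P(min >= 6) = P(all X_i >= 6) = (P(X_1 >= 6))^2
= (2/7)^2 = 4/49

4/49


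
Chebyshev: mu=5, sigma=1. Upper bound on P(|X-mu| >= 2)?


k = 2/1 = 2
Chebyshev: P(|X-mu| >= k*sigma) <= 1/k^2 = 1/2^2 = 1/4

1/4


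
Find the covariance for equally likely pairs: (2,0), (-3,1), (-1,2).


E[X]=-2/3, E[Y]=1, E[XY]=-5/3
Cov(X,Y) = E[XY] - E[X]E[Y] = -5/3 + 2/3*1 = -1

-1


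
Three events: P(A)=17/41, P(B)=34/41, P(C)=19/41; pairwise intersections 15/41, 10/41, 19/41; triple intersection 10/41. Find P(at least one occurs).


P(A∪B∪C) = P(A)+P(B)+P(C) - P(AB)-P(AC)-P(BC) + P(ABC)
= 17/41+34/41+19/41 - 15/41-10/41-19/41 + 10/41
= 36/41

36/41


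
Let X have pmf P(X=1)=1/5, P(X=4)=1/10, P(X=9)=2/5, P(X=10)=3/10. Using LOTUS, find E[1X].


E[1X] = sum(g(x)*P(x))
= 1*1/5 + 4*1/10 + 9*2/5 + 10*3/10
= 36/5

36/5


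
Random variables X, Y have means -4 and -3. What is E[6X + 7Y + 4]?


E[6X + 7Y + 4] = 6*E[X] + 7*E[Y] + 4
= (6)*(-4) + (7)*(-3) + (4)
= -24 - 21 + 4 = -41

-41


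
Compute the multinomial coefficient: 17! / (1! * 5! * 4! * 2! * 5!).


17! = 355687428096000
Denominator: 1!=1 * 5!=120 * 4!=24 * 2!=2 * 5!=120
Coefficient = 355687428096000 / 691200 = 514594080

514594080


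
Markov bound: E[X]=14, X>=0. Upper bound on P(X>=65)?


Markov: P(X >= a) <= E[X]/a
P(X >= 65) <= 14/65

14/65


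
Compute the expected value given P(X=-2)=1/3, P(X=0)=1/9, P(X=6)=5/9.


E[X] = sum(x * P(x))
= -2*1/3 + 0*1/9 + 6*5/9
= 8/3

8/3


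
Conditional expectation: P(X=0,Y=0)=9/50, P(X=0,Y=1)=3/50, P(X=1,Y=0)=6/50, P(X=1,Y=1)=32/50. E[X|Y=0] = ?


P(Y=0) = 15/50
E[X|Y=0] = (0*9 + 1*6)/15 = 6/15 = 2/5

2/5


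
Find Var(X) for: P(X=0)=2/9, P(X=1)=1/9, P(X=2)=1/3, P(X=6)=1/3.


E[X] = 25/9, E[X^2] = 121/9
Var(X) = E[X^2] - (E[X])^2 = 121/9 - (25/9)^2 = 464/81

464/81


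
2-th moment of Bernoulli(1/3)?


For Bernoulli: X in {0,1}
E[X^2] = 0^2*(1-1/3) + 1^2*1/3 = 1/3

1/3


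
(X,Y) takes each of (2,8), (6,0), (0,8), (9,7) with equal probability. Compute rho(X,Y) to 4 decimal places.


Cov(X,Y) = -4.6875, Var(X) = 12.1875, Var(Y) = 11.1875
rho = Cov/(sqrt(VarX)*sqrt(VarY)) = -0.4014

-0.4014


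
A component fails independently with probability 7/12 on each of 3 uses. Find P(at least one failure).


P(at least one) = 1 - P(none)
P(none) = (1 - 7/12)^3 = (5/12)^3 = 125/1728
P(at least one) = 1 - 125/1728 = 1603/1728

1603/1728


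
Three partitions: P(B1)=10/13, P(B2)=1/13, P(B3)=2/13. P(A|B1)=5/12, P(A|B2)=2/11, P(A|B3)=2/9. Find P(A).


P(A) = P(A|B1)P(B1) + P(A|B2)P(B2) + P(A|B3)P(B3)
= 5/12*10/13 + 2/11*1/13 + 2/9*2/13
= 25/78 + 2/143 + 4/117 = 73/198

73/198


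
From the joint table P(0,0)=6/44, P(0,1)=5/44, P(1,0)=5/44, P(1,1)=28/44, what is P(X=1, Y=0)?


Read from table: P(X=1, Y=0) = 5/44

5/44


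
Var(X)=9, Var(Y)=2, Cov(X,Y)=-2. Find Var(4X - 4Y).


Var(4X - 4Y) = 4^2*Var(X) + (-4)^2*Var(Y) + 2*4*(-4)*Cov(X,Y)
= 16*9 + 16*2 - 32*(-2)
= 144 + 32 + 64 = 240

240


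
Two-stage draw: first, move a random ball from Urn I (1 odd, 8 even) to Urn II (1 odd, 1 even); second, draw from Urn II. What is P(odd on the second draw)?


P(transfer odd) = 1/9; P(transfer even) = 8/9
If odd transferred: Urn II has 2 odd of 3, so P(odd|odd moved) = 2/3
If even transferred: Urn II has 1 odd of 3, so P(odd|even moved) = 1/3
By total probability: P(odd) = 1/9*2/3 + 8/9*1/3 = 10/27

10/27


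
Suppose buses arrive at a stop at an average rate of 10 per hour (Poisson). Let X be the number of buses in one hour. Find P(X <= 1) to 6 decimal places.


P(X<=1) = e^(-10)*10^0/0! + e^(-10)*10^1/1!
≈ 0.0000453999 + 0.0004539993
= 0.0004993992
≈ 0.000499

0.000499


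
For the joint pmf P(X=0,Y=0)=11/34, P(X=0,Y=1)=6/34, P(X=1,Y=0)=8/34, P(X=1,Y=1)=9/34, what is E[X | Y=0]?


P(Y=0) = 19/34
E[X|Y=0] = (0*11 + 1*8)/19 = 8/19

8/19


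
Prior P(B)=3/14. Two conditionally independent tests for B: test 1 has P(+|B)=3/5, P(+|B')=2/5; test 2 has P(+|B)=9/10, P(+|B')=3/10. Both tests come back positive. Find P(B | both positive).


After test 1: P(+) = 3/5*3/14 + 2/5*11/14 = 31/70
P(B|+) = (9/70)/(31/70) = 9/31
After test 2 (use post1 as new prior): P(+) = 9/10*9/31 + 3/10*22/31 = 147/310
P(B|+,+) = (81/310)/(147/310) = 27/49

27/49


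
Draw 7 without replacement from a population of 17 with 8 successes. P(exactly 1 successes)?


P(X=1) = C(8,1)*C(9,6) / C(17,7)
= 8*84 / 19448
= 672/19448 = 84/2431

84/2431


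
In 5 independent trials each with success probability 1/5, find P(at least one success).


P(at least one) = 1 - P(none)
P(none) = (1 - 1/5)^5 = (4/5)^5 = 1024/3125
P(at least one) = 1 - 1024/3125 = 2101/3125

2101/3125


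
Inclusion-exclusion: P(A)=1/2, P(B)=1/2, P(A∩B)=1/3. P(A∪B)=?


P(A∪B) = P(A) + P(B) - P(A∩B)
= 1/2 + 1/2 - 1/3 = 2/3

2/3


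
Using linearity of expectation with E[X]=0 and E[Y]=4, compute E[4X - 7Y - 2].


E[4X - 7Y - 2] = 4*E[X] - 7*E[Y] - 2
= (4)*(0) + (-7)*(4) + (-2)
= 0 - 28 - 2 = -30

-30


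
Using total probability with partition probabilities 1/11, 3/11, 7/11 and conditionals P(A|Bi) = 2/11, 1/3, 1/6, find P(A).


P(A) = P(A|B1)P(B1) + P(A|B2)P(B2) + P(A|B3)P(B3)
= 2/11*1/11 + 1/3*3/11 + 1/6*7/11
= 2/121 + 1/11 + 7/66 = 155/726

155/726


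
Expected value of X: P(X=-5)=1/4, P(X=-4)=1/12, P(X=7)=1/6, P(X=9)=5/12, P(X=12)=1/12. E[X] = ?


E[X] = sum(x * P(x))
= -5*1/4 - 4*1/12 + 7*1/6 + 9*5/12 + 12*1/12
= 13/3

13/3


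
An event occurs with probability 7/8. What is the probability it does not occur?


P(A') = 1 - P(A) = 1 - 7/8 = 1/8

1/8


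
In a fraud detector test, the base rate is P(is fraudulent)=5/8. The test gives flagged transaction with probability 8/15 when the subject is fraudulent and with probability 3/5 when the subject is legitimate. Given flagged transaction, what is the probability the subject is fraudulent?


P(A) = P(A|B)P(B) + P(A|B')P(B') = 8/15*5/8 + 3/5*3/8 = 67/120
P(B|A) = P(A|B)P(B)/P(A) = (1/3)/(67/120) = 40/67

40/67


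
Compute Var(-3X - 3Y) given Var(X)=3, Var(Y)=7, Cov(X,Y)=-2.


Var(-3X - 3Y) = (-3)^2*Var(X) + (-3)^2*Var(Y) + 2*(-3)*(-3)*Cov(X,Y)
= 9*3 + 9*7 + 18*(-2)
= 27 + 63 - 36 = 54

54


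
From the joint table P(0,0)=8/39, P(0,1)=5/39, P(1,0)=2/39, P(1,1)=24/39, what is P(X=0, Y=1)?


Read from table: P(X=0, Y=1) = 5/39

5/39


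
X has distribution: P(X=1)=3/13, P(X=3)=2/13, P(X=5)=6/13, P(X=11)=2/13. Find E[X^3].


E[X^3] = sum(g(x)*P(x))
= 1*3/13 + 27*2/13 + 125*6/13 + 1331*2/13
= 3469/13

3469/13


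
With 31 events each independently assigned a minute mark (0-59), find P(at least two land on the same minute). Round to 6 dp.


P(all different) = prod((60-i)/60 for i=0..30) = 0.000071
P(at least one match) = 1 - 0.000071 = 0.999929

0.999929


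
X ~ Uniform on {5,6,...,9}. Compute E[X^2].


E[X^2] = (1/5) * sum(x^2 for x=5..9)
= 255/5 = 51

51


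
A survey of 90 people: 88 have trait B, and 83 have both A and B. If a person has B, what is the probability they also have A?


P(A|B) = P(A∩B)/P(B) = (83/90)/(88/90) = 83/88

83/88


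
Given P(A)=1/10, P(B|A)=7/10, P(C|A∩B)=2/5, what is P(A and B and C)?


P(A∩B∩C) = P(A) * P(B|A) * P(C|A∩B)
= 1/10 * 7/10 * 2/5
= 7/100 * 2/5 = 7/250

7/250


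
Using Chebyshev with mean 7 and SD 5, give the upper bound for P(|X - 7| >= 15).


k = 15/5 = 3
Chebyshev: P(|X-mu| >= k*sigma) <= 1/k^2 = 1/3^2 = 1/9

1/9


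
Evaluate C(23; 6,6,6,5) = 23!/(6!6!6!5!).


23! = 25852016738884976640000
Denominator: 6!=720 * 6!=720 * 6!=720 * 5!=120
Coefficient = 25852016738884976640000 / 44789760000 = 577185873264

577185873264


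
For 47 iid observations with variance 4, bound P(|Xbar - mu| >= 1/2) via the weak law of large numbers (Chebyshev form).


Var(Xbar) = Var(X)/n = 4/47
Chebyshev: P(|Xbar-mu| >= 1/2) <= Var(Xbar)/(1/2)^2 = (4/47)/(1/4) = 16/47

16/47


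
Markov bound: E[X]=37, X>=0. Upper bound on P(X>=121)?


Markov: P(X >= a) <= E[X]/a
P(X >= 121) <= 37/121

37/121


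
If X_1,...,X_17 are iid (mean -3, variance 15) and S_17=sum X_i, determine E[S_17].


E[S_n] = n*E[X_1] = 17*-3 = -51

-51


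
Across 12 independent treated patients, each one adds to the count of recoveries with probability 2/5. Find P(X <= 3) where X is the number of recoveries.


P(X<=3) = P(X=0) + P(X=1) + P(X=2) + P(X=3)
= 531441/244140625 + 4251528/244140625 + 15588936/244140625 + 6928416/48828125
= 11002797/48828125

11002797/48828125


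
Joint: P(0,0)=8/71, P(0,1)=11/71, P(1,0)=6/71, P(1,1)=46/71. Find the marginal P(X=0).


P(X=0) = P(0,0)+P(0,1) = 8/71 + 11/71 = 19/71

19/71


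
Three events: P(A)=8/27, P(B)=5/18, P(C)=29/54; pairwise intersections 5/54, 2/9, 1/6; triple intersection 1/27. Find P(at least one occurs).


P(A∪B∪C) = P(A)+P(B)+P(C) - P(AB)-P(AC)-P(BC) + P(ABC)
= 8/27+5/18+29/54 - 5/54-2/9-1/6 + 1/27
= 2/3

2/3


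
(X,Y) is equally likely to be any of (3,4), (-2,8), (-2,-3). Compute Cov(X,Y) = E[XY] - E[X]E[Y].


E[X]=-1/3, E[Y]=3, E[XY]=2/3
Cov(X,Y) = E[XY] - E[X]E[Y] = 2/3 + 1/3*3 = 5/3

5/3


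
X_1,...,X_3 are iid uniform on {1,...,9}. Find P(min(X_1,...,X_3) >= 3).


P(min >= 3) = P(all X_i >= 3) = (P(X_1 >= 3))^3
= (7/9)^3 = 343/729

343/729


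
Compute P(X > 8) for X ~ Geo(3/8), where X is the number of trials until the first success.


P(X > 8) = P(first 8 trials all fail) = (1-p)^8 = (5/8)^8 = 390625/16777216

390625/16777216


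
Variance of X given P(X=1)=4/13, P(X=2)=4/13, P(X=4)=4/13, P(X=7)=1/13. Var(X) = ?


E[X] = 35/13, E[X^2] = 133/13
Var(X) = E[X^2] - (E[X])^2 = 133/13 - (35/13)^2 = 504/169

504/169


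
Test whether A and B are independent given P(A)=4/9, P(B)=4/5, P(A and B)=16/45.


P(A)*P(B) = 4/9*4/5 = 16/45
P(A∩B) = 16/45, which equals P(A)P(B), so independent

Yes, A and B are independent


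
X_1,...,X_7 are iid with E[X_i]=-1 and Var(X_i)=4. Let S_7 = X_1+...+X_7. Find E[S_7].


E[S_n] = n*E[X_1] = 7*-1 = -7

-7


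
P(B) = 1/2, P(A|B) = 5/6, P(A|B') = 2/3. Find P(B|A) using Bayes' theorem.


P(A) = P(A|B)P(B) + P(A|B')P(B') = 5/6*1/2 + 2/3*1/2 = 3/4
P(B|A) = P(A|B)P(B)/P(A) = (5/12)/(3/4) = 5/9

5/9


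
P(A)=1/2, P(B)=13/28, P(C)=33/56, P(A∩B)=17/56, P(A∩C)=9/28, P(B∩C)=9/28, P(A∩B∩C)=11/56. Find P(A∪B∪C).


P(A∪B∪C) = P(A)+P(B)+P(C) - P(AB)-P(AC)-P(BC) + P(ABC)
= 1/2+13/28+33/56 - 17/56-9/28-9/28 + 11/56
= 45/56

45/56


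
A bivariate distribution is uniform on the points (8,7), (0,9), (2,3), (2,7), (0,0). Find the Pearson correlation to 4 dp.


Cov(X,Y) = 2.7200, Var(X) = 8.6400, Var(Y) = 10.5600
rho = Cov/(sqrt(VarX)*sqrt(VarY)) = 0.2848

0.2848


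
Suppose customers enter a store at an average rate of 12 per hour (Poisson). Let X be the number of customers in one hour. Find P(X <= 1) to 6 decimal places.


P(X<=1) = e^(-12)*12^0/0! + e^(-12)*12^1/1!
≈ 0.0000061442 + 0.0000737305
= 0.0000798747
≈ 0.000080

0.000080


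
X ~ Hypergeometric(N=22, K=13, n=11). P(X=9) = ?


P(X=9) = C(13,9)*C(9,2) / C(22,11)
= 715*36 / 705432
= 25740/705432 = 165/4522

165/4522


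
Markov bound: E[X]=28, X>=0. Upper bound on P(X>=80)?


Markov: P(X >= a) <= E[X]/a
P(X >= 80) <= 28/80 = 7/20

7/20


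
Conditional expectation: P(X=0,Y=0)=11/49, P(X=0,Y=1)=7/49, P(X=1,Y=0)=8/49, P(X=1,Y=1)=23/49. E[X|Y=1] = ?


P(Y=1) = 30/49
E[X|Y=1] = (0*7 + 1*23)/30 = 23/30

23/30


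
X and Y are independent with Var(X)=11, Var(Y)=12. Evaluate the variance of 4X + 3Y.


Independence => Cov(X,Y)=0
Var(4X + 3Y) = 4^2*Var(X) + 3^2*Var(Y)
= 16*11 + 9*12 = 284

284


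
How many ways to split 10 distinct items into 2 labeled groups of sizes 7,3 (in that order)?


10! = 3628800
Denominator: 7!=5040 * 3!=6
Coefficient = 3628800 / 30240 = 120

120


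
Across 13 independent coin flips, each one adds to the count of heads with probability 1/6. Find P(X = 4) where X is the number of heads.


P(X=4) = C(13,4) * p^4 * (1-p)^9
= 715 * 1/1296 * 1953125/10077696
= 1396484375/13060694016

1396484375/13060694016


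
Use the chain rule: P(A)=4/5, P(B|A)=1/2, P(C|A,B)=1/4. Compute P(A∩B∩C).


P(A∩B∩C) = P(A) * P(B|A) * P(C|A∩B)
= 4/5 * 1/2 * 1/4
= 2/5 * 1/4 = 1/10

1/10


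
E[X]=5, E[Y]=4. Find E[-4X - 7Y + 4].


E[-4X - 7Y + 4] = -4*E[X] - 7*E[Y] + 4
= (-4)*(5) + (-7)*(4) + (4)
= -20 - 28 + 4 = -44

-44


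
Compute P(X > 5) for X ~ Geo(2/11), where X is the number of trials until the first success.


P(X > 5) = P(first 5 trials all fail) = (1-p)^5 = (9/11)^5 = 59049/161051

59049/161051


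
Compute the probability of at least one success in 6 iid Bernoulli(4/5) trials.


P(at least one) = 1 - P(none)
P(none) = (1 - 4/5)^6 = (1/5)^6 = 1/15625
P(at least one) = 1 - 1/15625 = 15624/15625

15624/15625


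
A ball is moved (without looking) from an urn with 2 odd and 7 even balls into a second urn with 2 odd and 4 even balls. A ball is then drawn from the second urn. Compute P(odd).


P(transfer odd) = 2/9; P(transfer even) = 7/9
If odd transferred: Urn II has 3 odd of 7, so P(odd|odd moved) = 3/7
If even transferred: Urn II has 2 odd of 7, so P(odd|even moved) = 2/7
By total probability: P(odd) = 2/9*3/7 + 7/9*2/7 = 20/63

20/63


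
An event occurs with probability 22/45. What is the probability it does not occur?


P(A') = 1 - P(A) = 1 - 22/45 = 23/45

23/45


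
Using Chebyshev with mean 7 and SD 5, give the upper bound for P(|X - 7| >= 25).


k = 25/5 = 5
Chebyshev: P(|X-mu| >= k*sigma) <= 1/k^2 = 1/5^2 = 1/25

1/25


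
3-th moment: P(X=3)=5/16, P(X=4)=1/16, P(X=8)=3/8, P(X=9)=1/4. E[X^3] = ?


E[X^3] = sum(x^3 * P(x))
= 27*5/16 + 64*1/16 + 512*3/8 + 729*1/4
= 6187/16

6187/16


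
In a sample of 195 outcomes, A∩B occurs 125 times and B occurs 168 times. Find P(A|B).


P(A|B) = P(A∩B)/P(B) = (125/195)/(168/195) = 125/168

125/168


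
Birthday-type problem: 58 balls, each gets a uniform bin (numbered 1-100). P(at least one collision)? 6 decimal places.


P(all different) = prod((100-i)/100 for i=0..57) = 0.000000
P(at least one match) = 1 - 0.000000 = 1.000000

1.000000


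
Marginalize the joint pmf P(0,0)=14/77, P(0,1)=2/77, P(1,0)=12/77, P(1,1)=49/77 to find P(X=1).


P(X=1) = P(1,0)+P(1,1) = 12/77 + 49/77 = 61/77

61/77


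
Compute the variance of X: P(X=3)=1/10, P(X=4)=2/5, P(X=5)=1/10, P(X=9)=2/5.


E[X] = 6, E[X^2] = 211/5
Var(X) = E[X^2] - (E[X])^2 = 211/5 - (6)^2 = 31/5

31/5


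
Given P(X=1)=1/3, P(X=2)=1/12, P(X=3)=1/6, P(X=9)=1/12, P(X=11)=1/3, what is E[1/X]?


E[1/X] = sum(g(x)*P(x))
= 1*1/3 + 1/2*1/12 + 1/3*1/6 + 1/9*1/12 + 1/11*1/3
= 1117/2376

1117/2376


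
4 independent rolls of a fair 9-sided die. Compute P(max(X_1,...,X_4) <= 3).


P(max <= 3) = P(all X_i <= 3) = (P(X_1 <= 3))^4
= (3/9)^4 = (1/3)^4 = 1/81

1/81


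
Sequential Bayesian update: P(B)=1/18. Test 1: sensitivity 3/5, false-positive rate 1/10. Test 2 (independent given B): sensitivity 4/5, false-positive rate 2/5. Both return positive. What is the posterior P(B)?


After test 1: P(+) = 3/5*1/18 + 1/10*17/18 = 23/180
P(B|+) = (1/30)/(23/180) = 6/23
After test 2 (use post1 as new prior): P(+) = 4/5*6/23 + 2/5*17/23 = 58/115
P(B|+,+) = (24/115)/(58/115) = 12/29

12/29


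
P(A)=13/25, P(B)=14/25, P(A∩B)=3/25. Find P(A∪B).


P(A∪B) = P(A) + P(B) - P(A∩B)
= 13/25 + 14/25 - 3/25 = 24/25

24/25


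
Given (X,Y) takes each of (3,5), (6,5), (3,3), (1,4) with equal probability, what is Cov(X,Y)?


E[X]=13/4, E[Y]=17/4, E[XY]=29/2
Cov(X,Y) = E[XY] - E[X]E[Y] = 29/2 - 13/4*17/4 = 11/16

11/16


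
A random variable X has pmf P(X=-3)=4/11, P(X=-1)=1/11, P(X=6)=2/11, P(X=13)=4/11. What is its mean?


E[X] = sum(x * P(x))
= -3*4/11 - 1*1/11 + 6*2/11 + 13*4/11
= 51/11

51/11


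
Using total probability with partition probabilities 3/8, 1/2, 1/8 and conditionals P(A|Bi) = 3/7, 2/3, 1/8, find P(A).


P(A) = P(A|B1)P(B1) + P(A|B2)P(B2) + P(A|B3)P(B3)
= 3/7*3/8 + 2/3*1/2 + 1/8*1/8
= 9/56 + 1/3 + 1/64 = 685/1344

685/1344


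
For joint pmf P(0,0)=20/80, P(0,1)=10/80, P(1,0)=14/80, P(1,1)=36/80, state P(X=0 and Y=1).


Read from table: P(X=0, Y=1) = 10/80 = 1/8

1/8


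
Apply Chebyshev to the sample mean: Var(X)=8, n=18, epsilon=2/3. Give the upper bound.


Var(Xbar) = Var(X)/n = 8/18
Chebyshev: P(|Xbar-mu| >= 2/3) <= Var(Xbar)/(2/3)^2 = (4/9)/(4/9) = 1

1


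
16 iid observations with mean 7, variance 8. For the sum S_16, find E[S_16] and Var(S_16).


E[S_n] = n*mu = 16*7 = 112
Var(S_n) = n*sigma^2 = 16*8 = 128

E[S_16]=112, Var(S_16)=128


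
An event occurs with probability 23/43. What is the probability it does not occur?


P(A') = 1 - P(A) = 1 - 23/43 = 20/43

20/43


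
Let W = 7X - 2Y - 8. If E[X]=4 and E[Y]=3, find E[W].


E[7X - 2Y - 8] = 7*E[X] - 2*E[Y] - 8
= (7)*(4) + (-2)*(3) + (-8)
= 28 - 6 - 8 = 14

14


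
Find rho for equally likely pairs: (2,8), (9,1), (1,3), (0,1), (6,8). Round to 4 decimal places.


Cov(X,Y) = 0.0800, Var(X) = 11.4400, Var(Y) = 10.1600
rho = Cov/(sqrt(VarX)*sqrt(VarY)) = 0.0074

0.0074


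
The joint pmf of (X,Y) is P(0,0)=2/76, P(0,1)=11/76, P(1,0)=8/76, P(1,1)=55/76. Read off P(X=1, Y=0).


Read from table: P(X=1, Y=0) = 8/76 = 2/19

2/19


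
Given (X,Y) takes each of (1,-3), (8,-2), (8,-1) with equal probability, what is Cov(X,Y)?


E[X]=17/3, E[Y]=-2, E[XY]=-9
Cov(X,Y) = E[XY] - E[X]E[Y] = -9 - 17/3*-2 = 7/3

7/3


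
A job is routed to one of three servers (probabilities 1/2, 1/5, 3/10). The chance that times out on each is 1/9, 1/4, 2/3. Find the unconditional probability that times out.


P(A) = P(A|B1)P(B1) + P(A|B2)P(B2) + P(A|B3)P(B3)
= 1/9*1/2 + 1/4*1/5 + 2/3*3/10
= 1/18 + 1/20 + 1/5 = 11/36

11/36


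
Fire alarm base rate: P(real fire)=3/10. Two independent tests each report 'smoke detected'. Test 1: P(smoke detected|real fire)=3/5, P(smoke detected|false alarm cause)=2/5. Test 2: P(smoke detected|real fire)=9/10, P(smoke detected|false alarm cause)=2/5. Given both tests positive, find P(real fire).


After test 1: P(+) = 3/5*3/10 + 2/5*7/10 = 23/50
P(B|+) = (9/50)/(23/50) = 9/23
After test 2 (use post1 as new prior): P(+) = 9/10*9/23 + 2/5*14/23 = 137/230
P(B|+,+) = (81/230)/(137/230) = 81/137

81/137


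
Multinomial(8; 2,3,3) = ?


8! = 40320
Denominator: 2!=2 * 3!=6 * 3!=6
Coefficient = 40320 / 72 = 560

560


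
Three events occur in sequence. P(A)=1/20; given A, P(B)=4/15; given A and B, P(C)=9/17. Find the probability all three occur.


P(A∩B∩C) = P(A) * P(B|A) * P(C|A∩B)
= 1/20 * 4/15 * 9/17
= 1/75 * 9/17 = 3/425

3/425


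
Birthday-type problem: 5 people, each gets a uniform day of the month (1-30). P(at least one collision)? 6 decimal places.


P(all different) = prod((30-i)/30 for i=0..4) = 0.703733
P(at least one match) = 1 - 0.703733 = 0.296267

0.296267


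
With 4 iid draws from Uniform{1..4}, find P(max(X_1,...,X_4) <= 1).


P(max <= 1) = P(all X_i <= 1) = (P(X_1 <= 1))^4
= (1/4)^4 = 1/256

1/256


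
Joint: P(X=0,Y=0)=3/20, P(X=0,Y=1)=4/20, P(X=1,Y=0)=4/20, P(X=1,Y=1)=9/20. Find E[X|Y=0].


P(Y=0) = 7/20
E[X|Y=0] = (0*3 + 1*4)/7 = 4/7

4/7


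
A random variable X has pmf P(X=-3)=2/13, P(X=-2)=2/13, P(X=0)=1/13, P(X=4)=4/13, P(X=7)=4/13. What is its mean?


E[X] = sum(x * P(x))
= -3*2/13 - 2*2/13 + 0*1/13 + 4*4/13 + 7*4/13
= 34/13

34/13


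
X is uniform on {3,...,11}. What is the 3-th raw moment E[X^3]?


E[X^3] = (1/9) * sum(x^3 for x=3..11)
= 4347/9 = 483

483


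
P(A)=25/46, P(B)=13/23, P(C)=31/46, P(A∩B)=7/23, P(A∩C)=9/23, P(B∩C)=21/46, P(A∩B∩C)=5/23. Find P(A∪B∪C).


P(A∪B∪C) = P(A)+P(B)+P(C) - P(AB)-P(AC)-P(BC) + P(ABC)
= 25/46+13/23+31/46 - 7/23-9/23-21/46 + 5/23
= 39/46

39/46


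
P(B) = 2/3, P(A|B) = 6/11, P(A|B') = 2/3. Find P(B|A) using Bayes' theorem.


P(A) = P(A|B)P(B) + P(A|B')P(B') = 6/11*2/3 + 2/3*1/3 = 58/99
P(B|A) = P(A|B)P(B)/P(A) = (4/11)/(58/99) = 18/29

18/29


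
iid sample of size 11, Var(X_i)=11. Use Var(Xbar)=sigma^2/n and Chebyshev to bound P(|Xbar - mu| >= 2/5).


Var(Xbar) = Var(X)/n = 11/11
Chebyshev: P(|Xbar-mu| >= 2/5) <= Var(Xbar)/(2/5)^2 = 1/(4/25) = 25/4
Bound exceeds 1, so trivial bound: 1

1


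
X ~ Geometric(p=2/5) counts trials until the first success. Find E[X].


For geometric (trials until first success), E[X] = 1/p = 1/(2/5) = 5/2

5/2


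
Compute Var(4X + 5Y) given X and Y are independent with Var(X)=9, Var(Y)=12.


Independence => Cov(X,Y)=0
Var(4X + 5Y) = 4^2*Var(X) + 5^2*Var(Y)
= 16*9 + 25*12 = 444

444


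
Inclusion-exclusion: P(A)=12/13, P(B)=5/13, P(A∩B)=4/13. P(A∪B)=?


P(A∪B) = P(A) + P(B) - P(A∩B)
= 12/13 + 5/13 - 4/13 = 1

1


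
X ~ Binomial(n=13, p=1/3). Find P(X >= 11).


P(X>=11) = P(X=11) + P(X=12) + P(X=13)
= 104/531441 + 26/1594323 + 1/1594323
= 113/531441

113/531441


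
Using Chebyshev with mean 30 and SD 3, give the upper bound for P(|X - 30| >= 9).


k = 9/3 = 3
Chebyshev: P(|X-mu| >= k*sigma) <= 1/k^2 = 1/3^2 = 1/9

1/9


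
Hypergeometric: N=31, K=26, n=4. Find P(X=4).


P(X=4) = C(26,4)*C(5,0) / C(31,4)
= 14950*1 / 31465
= 14950/31465 = 2990/6293

2990/6293


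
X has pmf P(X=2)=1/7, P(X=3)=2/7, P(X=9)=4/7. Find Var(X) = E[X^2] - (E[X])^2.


E[X] = 44/7, E[X^2] = 346/7
Var(X) = E[X^2] - (E[X])^2 = 346/7 - (44/7)^2 = 486/49

486/49


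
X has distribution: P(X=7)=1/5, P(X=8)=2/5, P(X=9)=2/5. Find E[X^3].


E[X^3] = sum(g(x)*P(x))
= 343*1/5 + 512*2/5 + 729*2/5
= 565

565


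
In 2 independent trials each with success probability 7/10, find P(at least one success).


P(at least one) = 1 - P(none)
P(none) = (1 - 7/10)^2 = (3/10)^2 = 9/100
P(at least one) = 1 - 9/100 = 91/100

91/100


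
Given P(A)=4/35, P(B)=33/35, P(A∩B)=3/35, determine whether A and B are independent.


P(A)*P(B) = 4/35*33/35 = 132/1225
P(A∩B) = 3/35 != 132/1225, so not independent

No, A and B are not independent


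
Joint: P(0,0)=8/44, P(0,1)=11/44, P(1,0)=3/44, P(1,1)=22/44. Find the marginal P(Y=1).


P(Y=1) = P(0,1)+P(1,1) = 11/44 + 22/44 = 33/44 = 3/4

3/4


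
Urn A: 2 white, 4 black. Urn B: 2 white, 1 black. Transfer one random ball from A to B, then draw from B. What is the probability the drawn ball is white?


P(transfer white) = 2/6 = 1/3; P(transfer black) = 2/3
If white transferred: Urn II has 3 white of 4, so P(white|white moved) = 3/4
If black transferred: Urn II has 2 white of 4, so P(white|black moved) = 1/2
By total probability: P(white) = 1/3*3/4 + 2/3*1/2 = 7/12

7/12


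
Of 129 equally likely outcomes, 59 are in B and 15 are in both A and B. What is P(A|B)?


P(A|B) = P(A∩B)/P(B) = (15/129)/(59/129) = 15/59

15/59


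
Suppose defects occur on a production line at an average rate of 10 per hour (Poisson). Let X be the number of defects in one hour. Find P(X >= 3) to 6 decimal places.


P(X>=3) = 1 - P(X<=2) = 1 - (e^(-10)*10^0/0! + e^(-10)*10^1/1! + e^(-10)*10^2/2!)
≈ 1 - (0.0000453999 + 0.0004539993 + 0.0022699965)
= 1 - 0.0027693957 = 0.9972306043
≈ 0.997231

0.997231


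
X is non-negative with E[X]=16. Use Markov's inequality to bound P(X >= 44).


Markov: P(X >= a) <= E[X]/a
P(X >= 44) <= 16/44 = 4/11

4/11


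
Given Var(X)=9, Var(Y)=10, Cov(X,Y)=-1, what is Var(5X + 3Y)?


Var(5X + 3Y) = 5^2*Var(X) + 3^2*Var(Y) + 2*5*3*Cov(X,Y)
= 25*9 + 9*10 + 30*(-1)
= 225 + 90 - 30 = 285

285


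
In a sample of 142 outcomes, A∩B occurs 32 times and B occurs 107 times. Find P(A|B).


P(A|B) = P(A∩B)/P(B) = (32/142)/(107/142) = 32/107

32/107


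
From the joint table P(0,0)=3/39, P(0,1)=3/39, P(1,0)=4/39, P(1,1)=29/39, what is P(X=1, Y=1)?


Read from table: P(X=1, Y=1) = 29/39

29/39


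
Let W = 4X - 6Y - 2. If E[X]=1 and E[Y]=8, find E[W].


E[4X - 6Y - 2] = 4*E[X] - 6*E[Y] - 2
= (4)*(1) + (-6)*(8) + (-2)
= 4 - 48 - 2 = -46

-46


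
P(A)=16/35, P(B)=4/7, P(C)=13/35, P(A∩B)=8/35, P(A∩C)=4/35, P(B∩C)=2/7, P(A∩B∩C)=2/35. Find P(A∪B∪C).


P(A∪B∪C) = P(A)+P(B)+P(C) - P(AB)-P(AC)-P(BC) + P(ABC)
= 16/35+4/7+13/35 - 8/35-4/35-2/7 + 2/35
= 29/35

29/35


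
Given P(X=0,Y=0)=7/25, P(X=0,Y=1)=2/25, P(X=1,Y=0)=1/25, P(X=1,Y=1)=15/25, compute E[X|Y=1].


P(Y=1) = 17/25
E[X|Y=1] = (0*2 + 1*15)/17 = 15/17

15/17


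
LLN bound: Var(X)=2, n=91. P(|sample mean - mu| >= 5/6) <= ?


Var(Xbar) = Var(X)/n = 2/91
Chebyshev: P(|Xbar-mu| >= 5/6) <= Var(Xbar)/(5/6)^2 = (2/91)/(25/36) = 72/2275

72/2275


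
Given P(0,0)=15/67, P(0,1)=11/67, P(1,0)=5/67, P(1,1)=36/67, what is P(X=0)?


P(X=0) = P(0,0)+P(0,1) = 15/67 + 11/67 = 26/67

26/67


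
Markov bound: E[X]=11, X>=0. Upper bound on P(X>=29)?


Markov: P(X >= a) <= E[X]/a
P(X >= 29) <= 11/29

11/29


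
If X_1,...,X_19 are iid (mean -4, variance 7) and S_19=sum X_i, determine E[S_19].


E[S_n] = n*E[X_1] = 19*-4 = -76

-76


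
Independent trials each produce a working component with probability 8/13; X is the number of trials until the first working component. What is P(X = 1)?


P(X=1) = (1-p)^0 * p = (5/13)^0 * 8/13
= 1 * 8/13 = 8/13

8/13


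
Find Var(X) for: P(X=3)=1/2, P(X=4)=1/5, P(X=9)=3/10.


E[X] = 5, E[X^2] = 32
Var(X) = E[X^2] - (E[X])^2 = 32 - (5)^2 = 7

7


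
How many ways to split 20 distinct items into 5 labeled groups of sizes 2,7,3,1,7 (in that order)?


20! = 2432902008176640000
Denominator: 2!=2 * 7!=5040 * 3!=6 * 1!=1 * 7!=5040
Coefficient = 2432902008176640000 / 304819200 = 7981459200

7981459200


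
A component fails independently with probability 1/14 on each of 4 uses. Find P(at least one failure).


P(at least one) = 1 - P(none)
P(none) = (1 - 1/14)^4 = (13/14)^4 = 28561/38416
P(at least one) = 1 - 28561/38416 = 9855/38416

9855/38416


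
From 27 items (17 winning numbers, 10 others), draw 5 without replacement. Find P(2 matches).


P(X=2) = C(17,2)*C(10,3) / C(27,5)
= 136*120 / 80730
= 16320/80730 = 544/2691

544/2691


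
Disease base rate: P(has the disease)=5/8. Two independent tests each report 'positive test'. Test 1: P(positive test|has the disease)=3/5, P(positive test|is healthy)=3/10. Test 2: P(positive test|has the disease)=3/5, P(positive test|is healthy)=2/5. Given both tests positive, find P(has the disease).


After test 1: P(+) = 3/5*5/8 + 3/10*3/8 = 39/80
P(B|+) = (3/8)/(39/80) = 10/13
After test 2 (use post1 as new prior): P(+) = 3/5*10/13 + 2/5*3/13 = 36/65
P(B|+,+) = (6/13)/(36/65) = 5/6

5/6


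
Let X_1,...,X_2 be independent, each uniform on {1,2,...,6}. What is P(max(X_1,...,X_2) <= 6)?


P(max <= 6) = P(all X_i <= 6) = (P(X_1 <= 6))^2
= (6/6)^2 = 1^2 = 1

1


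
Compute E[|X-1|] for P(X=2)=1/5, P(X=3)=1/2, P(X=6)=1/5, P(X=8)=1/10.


E[|X-1|] = sum(g(x)*P(x))
= 1*1/5 + 2*1/2 + 5*1/5 + 7*1/10
= 29/10

29/10


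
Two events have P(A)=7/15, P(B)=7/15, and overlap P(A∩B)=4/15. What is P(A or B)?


P(A∪B) = P(A) + P(B) - P(A∩B)
= 7/15 + 7/15 - 4/15 = 2/3

2/3


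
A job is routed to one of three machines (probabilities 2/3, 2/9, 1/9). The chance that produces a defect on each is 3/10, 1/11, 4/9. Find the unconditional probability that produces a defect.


P(A) = P(A|B1)P(B1) + P(A|B2)P(B2) + P(A|B3)P(B3)
= 3/10*2/3 + 1/11*2/9 + 4/9*1/9
= 1/5 + 2/99 + 4/81 = 1201/4455

1201/4455


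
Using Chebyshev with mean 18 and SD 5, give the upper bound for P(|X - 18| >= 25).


k = 25/5 = 5
Chebyshev: P(|X-mu| >= k*sigma) <= 1/k^2 = 1/5^2 = 1/25

1/25


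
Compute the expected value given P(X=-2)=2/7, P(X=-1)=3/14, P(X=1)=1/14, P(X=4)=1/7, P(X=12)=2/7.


E[X] = sum(x * P(x))
= -2*2/7 - 1*3/14 + 1*1/14 + 4*1/7 + 12*2/7
= 23/7

23/7


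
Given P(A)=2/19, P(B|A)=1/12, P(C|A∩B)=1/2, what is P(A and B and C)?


P(A∩B∩C) = P(A) * P(B|A) * P(C|A∩B)
= 2/19 * 1/12 * 1/2
= 1/114 * 1/2 = 1/228

1/228


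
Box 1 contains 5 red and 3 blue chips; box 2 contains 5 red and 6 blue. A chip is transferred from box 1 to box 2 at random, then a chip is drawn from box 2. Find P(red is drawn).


P(transfer red) = 5/8; P(transfer blue) = 3/8
If red transferred: Urn II has 6 red of 12, so P(red|red moved) = 1/2
If blue transferred: Urn II has 5 red of 12, so P(red|blue moved) = 5/12
By total probability: P(red) = 5/8*1/2 + 3/8*5/12 = 15/32

15/32


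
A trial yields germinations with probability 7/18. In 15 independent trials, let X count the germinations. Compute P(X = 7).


P(X=7) = C(15,7) * p^7 * (1-p)^8
= 6435 * 823543/612220032 * 214358881/11019960576
= 126221635493798845/749626735164162048

126221635493798845/749626735164162048


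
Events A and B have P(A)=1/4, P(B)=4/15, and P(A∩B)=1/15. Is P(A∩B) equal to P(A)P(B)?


P(A)*P(B) = 1/4*4/15 = 1/15
P(A∩B) = 1/15, which equals P(A)P(B), so independent

Yes, A and B are independent


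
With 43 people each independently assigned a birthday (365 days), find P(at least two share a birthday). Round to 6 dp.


P(all different) = prod((365-i)/365 for i=0..42) = 0.076077
P(at least one match) = 1 - 0.076077 = 0.923923

0.923923


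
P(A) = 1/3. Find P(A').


P(A') = 1 - P(A) = 1 - 1/3 = 2/3

2/3


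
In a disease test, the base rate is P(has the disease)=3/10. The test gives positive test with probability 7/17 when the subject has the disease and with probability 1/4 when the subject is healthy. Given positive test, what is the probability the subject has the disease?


P(A) = P(A|B)P(B) + P(A|B')P(B') = 7/17*3/10 + 1/4*7/10 = 203/680
P(B|A) = P(A|B)P(B)/P(A) = (21/170)/(203/680) = 12/29

12/29


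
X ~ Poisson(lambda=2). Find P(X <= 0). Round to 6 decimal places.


P(X<=0) = e^(-2)*2^0/0!
≈ 0.1353352832
≈ 0.135335

0.135335


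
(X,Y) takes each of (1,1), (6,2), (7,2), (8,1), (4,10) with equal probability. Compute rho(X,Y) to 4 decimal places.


Cov(X,Y) = -1.6400, Var(X) = 6.1600, Var(Y) = 11.7600
rho = Cov/(sqrt(VarX)*sqrt(VarY)) = -0.1927

-0.1927


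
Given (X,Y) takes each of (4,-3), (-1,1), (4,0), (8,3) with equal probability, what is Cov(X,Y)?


E[X]=15/4, E[Y]=1/4, E[XY]=11/4
Cov(X,Y) = E[XY] - E[X]E[Y] = 11/4 - 15/4*1/4 = 29/16

29/16


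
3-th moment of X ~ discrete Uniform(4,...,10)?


E[X^3] = (1/7) * sum(x^3 for x=4..10)
= 2989/7 = 427

427


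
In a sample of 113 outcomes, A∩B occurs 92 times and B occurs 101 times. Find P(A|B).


P(A|B) = P(A∩B)/P(B) = (92/113)/(101/113) = 92/101

92/101


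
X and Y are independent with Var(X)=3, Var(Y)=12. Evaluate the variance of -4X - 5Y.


Independence => Cov(X,Y)=0
Var(-4X - 5Y) = (-4)^2*Var(X) + (-5)^2*Var(Y)
= 16*3 + 25*12 = 348

348


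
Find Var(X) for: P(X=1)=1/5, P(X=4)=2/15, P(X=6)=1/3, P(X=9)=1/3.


E[X] = 86/15, E[X^2] = 124/3
Var(X) = E[X^2] - (E[X])^2 = 124/3 - (86/15)^2 = 1904/225

1904/225


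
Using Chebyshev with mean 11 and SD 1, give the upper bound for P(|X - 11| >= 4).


k = 4/1 = 4
Chebyshev: P(|X-mu| >= k*sigma) <= 1/k^2 = 1/4^2 = 1/16

1/16


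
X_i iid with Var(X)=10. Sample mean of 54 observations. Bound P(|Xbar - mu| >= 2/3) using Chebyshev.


Var(Xbar) = Var(X)/n = 10/54
Chebyshev: P(|Xbar-mu| >= 2/3) <= Var(Xbar)/(2/3)^2 = (5/27)/(4/9) = 5/12

5/12
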